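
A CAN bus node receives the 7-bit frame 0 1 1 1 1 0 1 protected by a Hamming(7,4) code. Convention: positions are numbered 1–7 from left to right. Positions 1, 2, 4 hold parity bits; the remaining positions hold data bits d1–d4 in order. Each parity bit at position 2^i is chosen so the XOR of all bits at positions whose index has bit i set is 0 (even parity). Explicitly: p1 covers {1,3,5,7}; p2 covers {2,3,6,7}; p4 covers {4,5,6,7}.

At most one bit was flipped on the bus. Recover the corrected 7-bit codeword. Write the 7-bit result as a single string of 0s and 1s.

s1 (pos 1,3,5,7): 0⊕1⊕1⊕1 = 1
s2 (pos 2,3,6,7): 1⊕1⊕0⊕1 = 1
s4 (pos 4,5,6,7): 1⊕1⊕0⊕1 = 1
Syndrome s4…s1 = 111 → error at position 7.
Flip position 7: 0111101 → 0111100

0111100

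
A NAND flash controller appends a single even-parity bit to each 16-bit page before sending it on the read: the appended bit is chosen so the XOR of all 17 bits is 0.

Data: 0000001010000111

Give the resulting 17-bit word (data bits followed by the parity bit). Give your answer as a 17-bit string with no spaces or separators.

00000010100001111

XOR of the 16 data bits: 0⊕0⊕0⊕0⊕0⊕0⊕1⊕0⊕1⊕0⊕0⊕0⊕0⊕1⊕1⊕1 = 1
Parity bit = 1 (so all 17 bits XOR to 0).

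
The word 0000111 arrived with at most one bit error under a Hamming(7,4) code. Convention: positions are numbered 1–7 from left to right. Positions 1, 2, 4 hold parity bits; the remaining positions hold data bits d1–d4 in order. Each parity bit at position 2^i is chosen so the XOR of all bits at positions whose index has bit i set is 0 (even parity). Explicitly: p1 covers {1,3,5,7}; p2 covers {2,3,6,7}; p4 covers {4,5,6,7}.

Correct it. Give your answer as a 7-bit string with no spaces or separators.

0001111

s1 (pos 1,3,5,7): 0⊕0⊕1⊕1 = 0
s2 (pos 2,3,6,7): 0⊕0⊕1⊕1 = 0
s4 (pos 4,5,6,7): 0⊕1⊕1⊕1 = 1
Syndrome s4…s1 = 100 → error at position 4.
Flip position 4: 0000111 → 0001111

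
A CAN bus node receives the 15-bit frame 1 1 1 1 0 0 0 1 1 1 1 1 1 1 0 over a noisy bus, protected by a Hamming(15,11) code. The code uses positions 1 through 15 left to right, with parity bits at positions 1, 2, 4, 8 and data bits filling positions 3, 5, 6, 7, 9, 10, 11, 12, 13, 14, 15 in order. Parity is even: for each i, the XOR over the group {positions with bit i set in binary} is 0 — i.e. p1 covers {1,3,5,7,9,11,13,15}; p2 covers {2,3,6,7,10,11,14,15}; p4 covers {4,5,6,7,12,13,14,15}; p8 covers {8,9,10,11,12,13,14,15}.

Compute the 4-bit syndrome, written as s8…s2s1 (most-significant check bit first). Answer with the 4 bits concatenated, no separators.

s1 (pos 1,3,5,7,9,11,13,15): 1⊕1⊕0⊕0⊕1⊕1⊕1⊕0 = 1
s2 (pos 2,3,6,7,10,11,14,15): 1⊕1⊕0⊕0⊕1⊕1⊕1⊕0 = 1
s4 (pos 4,5,6,7,12,13,14,15): 1⊕0⊕0⊕0⊕1⊕1⊕1⊕0 = 0
s8 (pos 8,9,10,11,12,13,14,15): 1⊕1⊕1⊕1⊕1⊕1⊕1⊕0 = 1
Syndrome s8…s1 = 1011 → error at position 11.

1011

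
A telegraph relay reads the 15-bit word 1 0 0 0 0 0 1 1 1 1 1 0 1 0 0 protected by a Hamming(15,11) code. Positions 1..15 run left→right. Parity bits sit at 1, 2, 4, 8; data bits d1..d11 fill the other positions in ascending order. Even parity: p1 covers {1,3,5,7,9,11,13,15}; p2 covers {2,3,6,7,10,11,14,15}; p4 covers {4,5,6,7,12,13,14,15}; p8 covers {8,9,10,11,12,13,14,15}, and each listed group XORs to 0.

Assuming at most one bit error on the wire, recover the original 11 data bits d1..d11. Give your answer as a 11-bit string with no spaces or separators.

00011100100

s1 (pos 1,3,5,7,9,11,13,15): 1⊕0⊕0⊕1⊕1⊕1⊕1⊕0 = 1
s2 (pos 2,3,6,7,10,11,14,15): 0⊕0⊕0⊕1⊕1⊕1⊕0⊕0 = 1
s4 (pos 4,5,6,7,12,13,14,15): 0⊕0⊕0⊕1⊕0⊕1⊕0⊕0 = 0
s8 (pos 8,9,10,11,12,13,14,15): 1⊕1⊕1⊕1⊕0⊕1⊕0⊕0 = 1
Syndrome s8…s1 = 1011 → error at position 11.
Flip position 11: 100000111110100 → 100000111100100
Read data bits from positions 3,5,6,7,9,10,11,12,13,14,15: 00011100100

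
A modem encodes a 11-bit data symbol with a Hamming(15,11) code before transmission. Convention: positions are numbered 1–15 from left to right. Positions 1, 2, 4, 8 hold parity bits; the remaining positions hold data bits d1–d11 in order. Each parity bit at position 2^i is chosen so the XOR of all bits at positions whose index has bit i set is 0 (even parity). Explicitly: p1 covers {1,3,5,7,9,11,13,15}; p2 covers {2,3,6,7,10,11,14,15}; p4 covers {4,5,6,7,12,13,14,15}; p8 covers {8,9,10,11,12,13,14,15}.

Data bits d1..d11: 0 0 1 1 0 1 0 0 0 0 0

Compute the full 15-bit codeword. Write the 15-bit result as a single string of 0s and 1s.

Place data at non-parity positions: p1 p2 0 p4 0 1 1 p8 0 1 0 0 0 0 0
p1 (pos 1,3,5,7,9,11,13,15): XOR of data positions = 0⊕0⊕1⊕0⊕0⊕0⊕0 = 1
p2 (pos 2,3,6,7,10,11,14,15): XOR of data positions = 0⊕1⊕1⊕1⊕0⊕0⊕0 = 1
p4 (pos 4,5,6,7,12,13,14,15): XOR of data positions = 0⊕1⊕1⊕0⊕0⊕0⊕0 = 0
p8 (pos 8,9,10,11,12,13,14,15): XOR of data positions = 0⊕1⊕0⊕0⊕0⊕0⊕0 = 1
Codeword: 110001110100000

110001110100000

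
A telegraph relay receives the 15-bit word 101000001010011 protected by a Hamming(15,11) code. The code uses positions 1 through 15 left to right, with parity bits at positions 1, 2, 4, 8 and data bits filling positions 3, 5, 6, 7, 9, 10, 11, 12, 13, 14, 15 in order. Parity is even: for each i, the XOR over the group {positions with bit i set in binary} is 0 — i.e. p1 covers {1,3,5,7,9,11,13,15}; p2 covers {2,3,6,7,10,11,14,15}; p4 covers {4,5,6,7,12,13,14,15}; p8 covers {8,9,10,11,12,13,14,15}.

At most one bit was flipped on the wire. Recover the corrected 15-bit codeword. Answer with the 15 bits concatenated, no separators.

s1 (pos 1,3,5,7,9,11,13,15): 1⊕1⊕0⊕0⊕1⊕1⊕0⊕1 = 1
s2 (pos 2,3,6,7,10,11,14,15): 0⊕1⊕0⊕0⊕0⊕1⊕1⊕1 = 0
s4 (pos 4,5,6,7,12,13,14,15): 0⊕0⊕0⊕0⊕0⊕0⊕1⊕1 = 0
s8 (pos 8,9,10,11,12,13,14,15): 0⊕1⊕0⊕1⊕0⊕0⊕1⊕1 = 0
Syndrome s8…s1 = 0001 → error at position 1.
Flip position 1: 101000001010011 → 001000001010011

001000001010011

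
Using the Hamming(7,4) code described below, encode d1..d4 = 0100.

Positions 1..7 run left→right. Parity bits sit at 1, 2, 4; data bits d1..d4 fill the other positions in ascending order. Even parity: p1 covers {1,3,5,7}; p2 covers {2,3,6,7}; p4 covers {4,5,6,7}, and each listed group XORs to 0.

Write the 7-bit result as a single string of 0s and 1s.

Place data at non-parity positions: p1 p2 0 p4 1 0 0
p1 (pos 1,3,5,7): XOR of data positions = 0⊕1⊕0 = 1
p2 (pos 2,3,6,7): XOR of data positions = 0⊕0⊕0 = 0
p4 (pos 4,5,6,7): XOR of data positions = 1⊕0⊕0 = 1
Codeword: 1001100

1001100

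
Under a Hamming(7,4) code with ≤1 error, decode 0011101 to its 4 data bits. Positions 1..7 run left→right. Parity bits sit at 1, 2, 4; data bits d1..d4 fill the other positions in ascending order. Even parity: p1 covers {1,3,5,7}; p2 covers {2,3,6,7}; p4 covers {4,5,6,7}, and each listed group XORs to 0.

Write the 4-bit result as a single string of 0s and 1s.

1001

s1 (pos 1,3,5,7): 0⊕1⊕1⊕1 = 1
s2 (pos 2,3,6,7): 0⊕1⊕0⊕1 = 0
s4 (pos 4,5,6,7): 1⊕1⊕0⊕1 = 1
Syndrome s4…s1 = 101 → error at position 5.
Flip position 5: 0011101 → 0011001
Read data bits from positions 3,5,6,7: 1001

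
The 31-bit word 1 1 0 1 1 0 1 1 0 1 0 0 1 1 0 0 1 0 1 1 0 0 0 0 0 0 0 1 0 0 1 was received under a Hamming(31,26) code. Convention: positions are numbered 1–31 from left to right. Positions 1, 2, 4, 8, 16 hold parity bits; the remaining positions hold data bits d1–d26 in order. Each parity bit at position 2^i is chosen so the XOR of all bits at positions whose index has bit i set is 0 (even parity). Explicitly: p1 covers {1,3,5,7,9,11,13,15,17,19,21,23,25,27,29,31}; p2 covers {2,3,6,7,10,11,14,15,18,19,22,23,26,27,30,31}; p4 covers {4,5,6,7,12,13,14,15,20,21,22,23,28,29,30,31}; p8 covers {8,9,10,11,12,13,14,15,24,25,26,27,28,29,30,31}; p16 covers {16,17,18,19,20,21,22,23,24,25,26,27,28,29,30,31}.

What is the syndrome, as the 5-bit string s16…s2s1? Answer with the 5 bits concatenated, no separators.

s1 (pos 1,3,5,7,9,11,13,15,17,19,21,23,25,27,29,31): 1⊕0⊕1⊕1⊕0⊕0⊕1⊕0⊕1⊕1⊕0⊕0⊕0⊕0⊕0⊕1 = 1
s2 (pos 2,3,6,7,10,11,14,15,18,19,22,23,26,27,30,31): 1⊕0⊕0⊕1⊕1⊕0⊕1⊕0⊕0⊕1⊕0⊕0⊕0⊕0⊕0⊕1 = 0
s4 (pos 4,5,6,7,12,13,14,15,20,21,22,23,28,29,30,31): 1⊕1⊕0⊕1⊕0⊕1⊕1⊕0⊕1⊕0⊕0⊕0⊕1⊕0⊕0⊕1 = 0
s8 (pos 8,9,10,11,12,13,14,15,24,25,26,27,28,29,30,31): 1⊕0⊕1⊕0⊕0⊕1⊕1⊕0⊕0⊕0⊕0⊕0⊕1⊕0⊕0⊕1 = 0
s16 (pos 16,17,18,19,20,21,22,23,24,25,26,27,28,29,30,31): 0⊕1⊕0⊕1⊕1⊕0⊕0⊕0⊕0⊕0⊕0⊕0⊕1⊕0⊕0⊕1 = 1
Syndrome s16…s1 = 10001 → error at position 17.

10001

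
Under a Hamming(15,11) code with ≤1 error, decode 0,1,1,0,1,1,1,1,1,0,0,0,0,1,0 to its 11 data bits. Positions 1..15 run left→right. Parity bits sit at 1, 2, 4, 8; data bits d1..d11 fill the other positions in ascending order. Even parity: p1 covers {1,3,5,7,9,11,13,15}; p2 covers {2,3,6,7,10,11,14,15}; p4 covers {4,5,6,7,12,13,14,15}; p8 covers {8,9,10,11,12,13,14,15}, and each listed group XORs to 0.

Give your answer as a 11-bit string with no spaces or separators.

s1 (pos 1,3,5,7,9,11,13,15): 0⊕1⊕1⊕1⊕1⊕0⊕0⊕0 = 0
s2 (pos 2,3,6,7,10,11,14,15): 1⊕1⊕1⊕1⊕0⊕0⊕1⊕0 = 1
s4 (pos 4,5,6,7,12,13,14,15): 0⊕1⊕1⊕1⊕0⊕0⊕1⊕0 = 0
s8 (pos 8,9,10,11,12,13,14,15): 1⊕1⊕0⊕0⊕0⊕0⊕1⊕0 = 1
Syndrome s8…s1 = 1010 → error at position 10.
Flip position 10: 011011111000010 → 011011111100010
Read data bits from positions 3,5,6,7,9,10,11,12,13,14,15: 11111100010

11111100010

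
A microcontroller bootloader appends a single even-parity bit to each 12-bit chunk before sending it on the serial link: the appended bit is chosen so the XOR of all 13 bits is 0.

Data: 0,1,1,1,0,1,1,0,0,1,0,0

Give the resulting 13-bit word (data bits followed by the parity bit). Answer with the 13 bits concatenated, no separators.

XOR of the 12 data bits: 0⊕1⊕1⊕1⊕0⊕1⊕1⊕0⊕0⊕1⊕0⊕0 = 0
Parity bit = 0 (so all 13 bits XOR to 0).

0111011001000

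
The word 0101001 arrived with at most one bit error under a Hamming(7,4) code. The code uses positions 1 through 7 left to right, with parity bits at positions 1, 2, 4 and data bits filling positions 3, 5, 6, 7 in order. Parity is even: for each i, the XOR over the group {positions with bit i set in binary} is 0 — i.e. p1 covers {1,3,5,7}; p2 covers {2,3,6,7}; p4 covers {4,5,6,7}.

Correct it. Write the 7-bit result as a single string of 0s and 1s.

s1 (pos 1,3,5,7): 0⊕0⊕0⊕1 = 1
s2 (pos 2,3,6,7): 1⊕0⊕0⊕1 = 0
s4 (pos 4,5,6,7): 1⊕0⊕0⊕1 = 0
Syndrome s4…s1 = 001 → error at position 1.
Flip position 1: 0101001 → 1101001

1101001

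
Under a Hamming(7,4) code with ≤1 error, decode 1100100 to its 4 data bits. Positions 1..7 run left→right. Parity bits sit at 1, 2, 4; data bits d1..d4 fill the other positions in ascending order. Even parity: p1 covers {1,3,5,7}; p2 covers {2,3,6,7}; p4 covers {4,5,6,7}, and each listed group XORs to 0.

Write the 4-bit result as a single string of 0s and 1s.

0110

s1 (pos 1,3,5,7): 1⊕0⊕1⊕0 = 0
s2 (pos 2,3,6,7): 1⊕0⊕0⊕0 = 1
s4 (pos 4,5,6,7): 0⊕1⊕0⊕0 = 1
Syndrome s4…s1 = 110 → error at position 6.
Flip position 6: 1100100 → 1100110
Read data bits from positions 3,5,6,7: 0110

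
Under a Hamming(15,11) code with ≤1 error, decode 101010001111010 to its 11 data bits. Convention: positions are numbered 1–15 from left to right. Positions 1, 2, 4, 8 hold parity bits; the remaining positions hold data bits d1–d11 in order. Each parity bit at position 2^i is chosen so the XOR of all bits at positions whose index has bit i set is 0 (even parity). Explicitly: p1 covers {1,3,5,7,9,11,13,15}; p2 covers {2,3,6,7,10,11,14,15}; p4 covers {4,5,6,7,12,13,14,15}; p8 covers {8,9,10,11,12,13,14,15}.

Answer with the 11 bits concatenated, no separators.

s1 (pos 1,3,5,7,9,11,13,15): 1⊕1⊕1⊕0⊕1⊕1⊕0⊕0 = 1
s2 (pos 2,3,6,7,10,11,14,15): 0⊕1⊕0⊕0⊕1⊕1⊕1⊕0 = 0
s4 (pos 4,5,6,7,12,13,14,15): 0⊕1⊕0⊕0⊕1⊕0⊕1⊕0 = 1
s8 (pos 8,9,10,11,12,13,14,15): 0⊕1⊕1⊕1⊕1⊕0⊕1⊕0 = 1
Syndrome s8…s1 = 1101 → error at position 13.
Flip position 13: 101010001111010 → 101010001111110
Read data bits from positions 3,5,6,7,9,10,11,12,13,14,15: 11001111110

11001111110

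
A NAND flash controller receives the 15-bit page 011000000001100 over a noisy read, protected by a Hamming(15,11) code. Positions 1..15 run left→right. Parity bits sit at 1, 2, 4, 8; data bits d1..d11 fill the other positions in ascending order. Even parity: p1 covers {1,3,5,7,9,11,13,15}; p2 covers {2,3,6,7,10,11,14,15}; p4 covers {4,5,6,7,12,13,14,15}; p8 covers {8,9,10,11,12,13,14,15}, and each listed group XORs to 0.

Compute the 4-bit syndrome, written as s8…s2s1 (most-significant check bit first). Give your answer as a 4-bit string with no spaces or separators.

s1 (pos 1,3,5,7,9,11,13,15): 0⊕1⊕0⊕0⊕0⊕0⊕1⊕0 = 0
s2 (pos 2,3,6,7,10,11,14,15): 1⊕1⊕0⊕0⊕0⊕0⊕0⊕0 = 0
s4 (pos 4,5,6,7,12,13,14,15): 0⊕0⊕0⊕0⊕1⊕1⊕0⊕0 = 0
s8 (pos 8,9,10,11,12,13,14,15): 0⊕0⊕0⊕0⊕1⊕1⊕0⊕0 = 0
Syndrome s8…s1 = 0000 → no error.

0000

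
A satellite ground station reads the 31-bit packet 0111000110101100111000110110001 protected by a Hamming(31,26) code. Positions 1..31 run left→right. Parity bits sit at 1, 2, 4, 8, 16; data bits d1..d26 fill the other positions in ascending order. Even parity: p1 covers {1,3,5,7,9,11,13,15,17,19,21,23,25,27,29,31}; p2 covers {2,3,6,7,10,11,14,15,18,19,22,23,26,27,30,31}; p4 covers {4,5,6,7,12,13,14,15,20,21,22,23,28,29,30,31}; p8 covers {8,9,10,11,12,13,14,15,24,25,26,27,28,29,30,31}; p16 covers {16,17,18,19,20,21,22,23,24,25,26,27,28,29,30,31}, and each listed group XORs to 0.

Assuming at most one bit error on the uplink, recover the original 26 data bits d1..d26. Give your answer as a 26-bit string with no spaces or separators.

10001010010111000110110001

s1 (pos 1,3,5,7,9,11,13,15,17,19,21,23,25,27,29,31): 0⊕1⊕0⊕0⊕1⊕1⊕1⊕0⊕1⊕1⊕0⊕1⊕0⊕1⊕0⊕1 = 1
s2 (pos 2,3,6,7,10,11,14,15,18,19,22,23,26,27,30,31): 1⊕1⊕0⊕0⊕0⊕1⊕1⊕0⊕1⊕1⊕0⊕1⊕1⊕1⊕0⊕1 = 0
s4 (pos 4,5,6,7,12,13,14,15,20,21,22,23,28,29,30,31): 1⊕0⊕0⊕0⊕0⊕1⊕1⊕0⊕0⊕0⊕0⊕1⊕0⊕0⊕0⊕1 = 1
s8 (pos 8,9,10,11,12,13,14,15,24,25,26,27,28,29,30,31): 1⊕1⊕0⊕1⊕0⊕1⊕1⊕0⊕1⊕0⊕1⊕1⊕0⊕0⊕0⊕1 = 1
s16 (pos 16,17,18,19,20,21,22,23,24,25,26,27,28,29,30,31): 0⊕1⊕1⊕1⊕0⊕0⊕0⊕1⊕1⊕0⊕1⊕1⊕0⊕0⊕0⊕1 = 0
Syndrome s16…s1 = 01101 → error at position 13.
Flip position 13: 0111000110101100111000110110001 → 0111000110100100111000110110001
Read data bits from positions 3,5,6,7,9,10,11,12,13,14,15,17,18,19,20,21,22,23,24,25,26,27,28,29,30,31: 10001010010111000110110001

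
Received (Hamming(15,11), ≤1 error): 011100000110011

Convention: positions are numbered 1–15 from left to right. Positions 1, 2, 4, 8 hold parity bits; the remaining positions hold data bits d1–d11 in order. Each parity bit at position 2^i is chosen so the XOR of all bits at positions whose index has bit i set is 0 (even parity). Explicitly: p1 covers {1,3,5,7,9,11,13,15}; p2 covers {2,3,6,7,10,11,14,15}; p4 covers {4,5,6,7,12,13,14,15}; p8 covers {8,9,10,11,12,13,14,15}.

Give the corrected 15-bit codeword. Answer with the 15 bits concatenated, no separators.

s1 (pos 1,3,5,7,9,11,13,15): 0⊕1⊕0⊕0⊕0⊕1⊕0⊕1 = 1
s2 (pos 2,3,6,7,10,11,14,15): 1⊕1⊕0⊕0⊕1⊕1⊕1⊕1 = 0
s4 (pos 4,5,6,7,12,13,14,15): 1⊕0⊕0⊕0⊕0⊕0⊕1⊕1 = 1
s8 (pos 8,9,10,11,12,13,14,15): 0⊕0⊕1⊕1⊕0⊕0⊕1⊕1 = 0
Syndrome s8…s1 = 0101 → error at position 5.
Flip position 5: 011100000110011 → 011110000110011

011110000110011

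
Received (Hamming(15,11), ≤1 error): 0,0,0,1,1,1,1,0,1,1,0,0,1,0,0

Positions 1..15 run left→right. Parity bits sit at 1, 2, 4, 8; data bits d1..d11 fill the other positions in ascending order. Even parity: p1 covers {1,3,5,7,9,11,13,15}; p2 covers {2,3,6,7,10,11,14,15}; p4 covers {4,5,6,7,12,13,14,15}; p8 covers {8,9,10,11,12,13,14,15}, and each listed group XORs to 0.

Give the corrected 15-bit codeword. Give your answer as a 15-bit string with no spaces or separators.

000111101100110

s1 (pos 1,3,5,7,9,11,13,15): 0⊕0⊕1⊕1⊕1⊕0⊕1⊕0 = 0
s2 (pos 2,3,6,7,10,11,14,15): 0⊕0⊕1⊕1⊕1⊕0⊕0⊕0 = 1
s4 (pos 4,5,6,7,12,13,14,15): 1⊕1⊕1⊕1⊕0⊕1⊕0⊕0 = 1
s8 (pos 8,9,10,11,12,13,14,15): 0⊕1⊕1⊕0⊕0⊕1⊕0⊕0 = 1
Syndrome s8…s1 = 1110 → error at position 14.
Flip position 14: 000111101100100 → 000111101100110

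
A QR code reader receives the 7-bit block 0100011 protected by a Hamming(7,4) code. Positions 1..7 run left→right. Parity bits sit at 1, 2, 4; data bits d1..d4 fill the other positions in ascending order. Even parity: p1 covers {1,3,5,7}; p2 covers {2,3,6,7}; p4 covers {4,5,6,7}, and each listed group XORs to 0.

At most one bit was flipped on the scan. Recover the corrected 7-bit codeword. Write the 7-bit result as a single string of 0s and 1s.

s1 (pos 1,3,5,7): 0⊕0⊕0⊕1 = 1
s2 (pos 2,3,6,7): 1⊕0⊕1⊕1 = 1
s4 (pos 4,5,6,7): 0⊕0⊕1⊕1 = 0
Syndrome s4…s1 = 011 → error at position 3.
Flip position 3: 0100011 → 0110011

0110011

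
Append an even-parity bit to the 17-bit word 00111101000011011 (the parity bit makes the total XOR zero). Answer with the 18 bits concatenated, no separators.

001111010000110111

XOR of the 17 data bits: 0⊕0⊕1⊕1⊕1⊕1⊕0⊕1⊕0⊕0⊕0⊕0⊕1⊕1⊕0⊕1⊕1 = 1
Parity bit = 1 (so all 18 bits XOR to 0).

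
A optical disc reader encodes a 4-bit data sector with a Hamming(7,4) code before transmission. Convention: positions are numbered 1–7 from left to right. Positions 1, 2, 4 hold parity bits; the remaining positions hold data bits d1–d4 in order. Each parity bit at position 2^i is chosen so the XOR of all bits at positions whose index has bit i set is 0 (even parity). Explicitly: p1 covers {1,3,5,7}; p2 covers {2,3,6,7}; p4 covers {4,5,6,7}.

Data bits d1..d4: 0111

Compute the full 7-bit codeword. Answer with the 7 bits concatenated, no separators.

Place data at non-parity positions: p1 p2 0 p4 1 1 1
p1 (pos 1,3,5,7): XOR of data positions = 0⊕1⊕1 = 0
p2 (pos 2,3,6,7): XOR of data positions = 0⊕1⊕1 = 0
p4 (pos 4,5,6,7): XOR of data positions = 1⊕1⊕1 = 1
Codeword: 0001111

0001111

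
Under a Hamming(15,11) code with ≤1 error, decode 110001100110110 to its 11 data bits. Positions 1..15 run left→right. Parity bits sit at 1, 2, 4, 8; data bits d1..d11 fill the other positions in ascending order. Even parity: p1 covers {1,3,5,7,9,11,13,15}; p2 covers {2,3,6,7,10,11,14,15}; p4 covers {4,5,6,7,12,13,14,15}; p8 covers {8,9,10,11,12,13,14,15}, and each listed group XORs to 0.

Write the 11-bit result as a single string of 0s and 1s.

s1 (pos 1,3,5,7,9,11,13,15): 1⊕0⊕0⊕1⊕0⊕1⊕1⊕0 = 0
s2 (pos 2,3,6,7,10,11,14,15): 1⊕0⊕1⊕1⊕1⊕1⊕1⊕0 = 0
s4 (pos 4,5,6,7,12,13,14,15): 0⊕0⊕1⊕1⊕0⊕1⊕1⊕0 = 0
s8 (pos 8,9,10,11,12,13,14,15): 0⊕0⊕1⊕1⊕0⊕1⊕1⊕0 = 0
Syndrome s8…s1 = 0000 → no error.
Read data bits from positions 3,5,6,7,9,10,11,12,13,14,15: 00110110110

00110110110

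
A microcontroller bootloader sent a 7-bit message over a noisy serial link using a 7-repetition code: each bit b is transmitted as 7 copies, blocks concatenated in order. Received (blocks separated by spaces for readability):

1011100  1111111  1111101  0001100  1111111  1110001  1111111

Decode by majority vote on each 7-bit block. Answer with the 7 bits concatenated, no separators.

1110111

Block 1 (1011100): 4 ones → 1
Block 2 (1111111): 7 ones → 1
Block 3 (1111101): 6 ones → 1
Block 4 (0001100): 2 ones → 0
Block 5 (1111111): 7 ones → 1
Block 6 (1110001): 4 ones → 1
Block 7 (1111111): 7 ones → 1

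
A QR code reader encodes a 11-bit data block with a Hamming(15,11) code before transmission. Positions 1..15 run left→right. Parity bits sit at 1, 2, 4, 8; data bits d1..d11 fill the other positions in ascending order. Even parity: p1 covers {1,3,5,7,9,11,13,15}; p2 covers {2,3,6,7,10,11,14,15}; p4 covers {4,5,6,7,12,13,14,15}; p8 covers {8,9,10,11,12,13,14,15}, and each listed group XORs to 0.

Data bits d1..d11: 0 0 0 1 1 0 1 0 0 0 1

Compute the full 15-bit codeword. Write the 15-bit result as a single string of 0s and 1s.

010000111010001

Place data at non-parity positions: p1 p2 0 p4 0 0 1 p8 1 0 1 0 0 0 1
p1 (pos 1,3,5,7,9,11,13,15): XOR of data positions = 0⊕0⊕1⊕1⊕1⊕0⊕1 = 0
p2 (pos 2,3,6,7,10,11,14,15): XOR of data positions = 0⊕0⊕1⊕0⊕1⊕0⊕1 = 1
p4 (pos 4,5,6,7,12,13,14,15): XOR of data positions = 0⊕0⊕1⊕0⊕0⊕0⊕1 = 0
p8 (pos 8,9,10,11,12,13,14,15): XOR of data positions = 1⊕0⊕1⊕0⊕0⊕0⊕1 = 1
Codeword: 010000111010001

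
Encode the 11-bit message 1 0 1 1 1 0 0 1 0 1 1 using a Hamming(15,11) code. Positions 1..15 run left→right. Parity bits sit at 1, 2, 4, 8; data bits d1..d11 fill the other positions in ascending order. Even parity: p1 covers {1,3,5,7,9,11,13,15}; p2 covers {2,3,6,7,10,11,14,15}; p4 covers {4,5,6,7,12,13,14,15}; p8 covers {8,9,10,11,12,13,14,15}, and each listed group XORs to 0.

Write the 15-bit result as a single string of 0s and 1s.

011101101001011

Place data at non-parity positions: p1 p2 1 p4 0 1 1 p8 1 0 0 1 0 1 1
p1 (pos 1,3,5,7,9,11,13,15): XOR of data positions = 1⊕0⊕1⊕1⊕0⊕0⊕1 = 0
p2 (pos 2,3,6,7,10,11,14,15): XOR of data positions = 1⊕1⊕1⊕0⊕0⊕1⊕1 = 1
p4 (pos 4,5,6,7,12,13,14,15): XOR of data positions = 0⊕1⊕1⊕1⊕0⊕1⊕1 = 1
p8 (pos 8,9,10,11,12,13,14,15): XOR of data positions = 1⊕0⊕0⊕1⊕0⊕1⊕1 = 0
Codeword: 011101101001011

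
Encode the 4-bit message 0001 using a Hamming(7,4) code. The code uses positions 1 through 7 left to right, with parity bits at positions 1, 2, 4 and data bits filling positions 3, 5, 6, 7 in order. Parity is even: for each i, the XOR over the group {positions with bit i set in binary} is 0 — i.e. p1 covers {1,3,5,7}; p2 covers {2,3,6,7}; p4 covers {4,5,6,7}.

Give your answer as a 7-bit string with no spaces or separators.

Place data at non-parity positions: p1 p2 0 p4 0 0 1
p1 (pos 1,3,5,7): XOR of data positions = 0⊕0⊕1 = 1
p2 (pos 2,3,6,7): XOR of data positions = 0⊕0⊕1 = 1
p4 (pos 4,5,6,7): XOR of data positions = 0⊕0⊕1 = 1
Codeword: 1101001

1101001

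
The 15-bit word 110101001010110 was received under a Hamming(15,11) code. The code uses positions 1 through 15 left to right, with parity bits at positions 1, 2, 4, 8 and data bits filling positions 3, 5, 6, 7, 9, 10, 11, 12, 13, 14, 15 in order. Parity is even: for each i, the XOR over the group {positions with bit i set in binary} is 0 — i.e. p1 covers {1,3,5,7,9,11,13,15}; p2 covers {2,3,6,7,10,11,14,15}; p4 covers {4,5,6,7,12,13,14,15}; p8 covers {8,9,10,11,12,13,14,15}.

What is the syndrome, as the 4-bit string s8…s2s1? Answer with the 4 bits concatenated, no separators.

0000

s1 (pos 1,3,5,7,9,11,13,15): 1⊕0⊕0⊕0⊕1⊕1⊕1⊕0 = 0
s2 (pos 2,3,6,7,10,11,14,15): 1⊕0⊕1⊕0⊕0⊕1⊕1⊕0 = 0
s4 (pos 4,5,6,7,12,13,14,15): 1⊕0⊕1⊕0⊕0⊕1⊕1⊕0 = 0
s8 (pos 8,9,10,11,12,13,14,15): 0⊕1⊕0⊕1⊕0⊕1⊕1⊕0 = 0
Syndrome s8…s1 = 0000 → no error.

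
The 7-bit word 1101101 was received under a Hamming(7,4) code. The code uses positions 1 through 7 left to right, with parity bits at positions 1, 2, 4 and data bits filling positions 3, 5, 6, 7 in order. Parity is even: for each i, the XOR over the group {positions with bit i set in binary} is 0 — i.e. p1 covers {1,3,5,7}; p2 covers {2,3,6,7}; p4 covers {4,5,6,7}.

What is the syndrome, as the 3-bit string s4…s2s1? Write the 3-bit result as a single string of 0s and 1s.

101

s1 (pos 1,3,5,7): 1⊕0⊕1⊕1 = 1
s2 (pos 2,3,6,7): 1⊕0⊕0⊕1 = 0
s4 (pos 4,5,6,7): 1⊕1⊕0⊕1 = 1
Syndrome s4…s1 = 101 → error at position 5.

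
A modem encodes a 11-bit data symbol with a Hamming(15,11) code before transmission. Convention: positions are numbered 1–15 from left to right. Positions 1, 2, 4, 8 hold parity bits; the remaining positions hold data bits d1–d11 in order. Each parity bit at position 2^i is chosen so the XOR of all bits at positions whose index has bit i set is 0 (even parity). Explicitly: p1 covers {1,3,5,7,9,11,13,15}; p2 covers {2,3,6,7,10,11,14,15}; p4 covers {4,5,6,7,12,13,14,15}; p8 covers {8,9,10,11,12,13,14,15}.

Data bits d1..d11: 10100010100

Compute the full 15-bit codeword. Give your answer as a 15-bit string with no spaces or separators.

Place data at non-parity positions: p1 p2 1 p4 0 1 0 p8 0 0 1 0 1 0 0
p1 (pos 1,3,5,7,9,11,13,15): XOR of data positions = 1⊕0⊕0⊕0⊕1⊕1⊕0 = 1
p2 (pos 2,3,6,7,10,11,14,15): XOR of data positions = 1⊕1⊕0⊕0⊕1⊕0⊕0 = 1
p4 (pos 4,5,6,7,12,13,14,15): XOR of data positions = 0⊕1⊕0⊕0⊕1⊕0⊕0 = 0
p8 (pos 8,9,10,11,12,13,14,15): XOR of data positions = 0⊕0⊕1⊕0⊕1⊕0⊕0 = 0
Codeword: 111001000010100

111001000010100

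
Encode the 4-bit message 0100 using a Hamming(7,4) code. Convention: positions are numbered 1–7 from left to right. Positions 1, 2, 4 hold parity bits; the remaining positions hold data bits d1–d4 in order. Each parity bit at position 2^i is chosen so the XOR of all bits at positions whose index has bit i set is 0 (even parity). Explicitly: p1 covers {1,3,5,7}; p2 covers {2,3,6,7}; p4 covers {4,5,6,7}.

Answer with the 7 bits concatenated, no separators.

1001100

Place data at non-parity positions: p1 p2 0 p4 1 0 0
p1 (pos 1,3,5,7): XOR of data positions = 0⊕1⊕0 = 1
p2 (pos 2,3,6,7): XOR of data positions = 0⊕0⊕0 = 0
p4 (pos 4,5,6,7): XOR of data positions = 1⊕0⊕0 = 1
Codeword: 1001100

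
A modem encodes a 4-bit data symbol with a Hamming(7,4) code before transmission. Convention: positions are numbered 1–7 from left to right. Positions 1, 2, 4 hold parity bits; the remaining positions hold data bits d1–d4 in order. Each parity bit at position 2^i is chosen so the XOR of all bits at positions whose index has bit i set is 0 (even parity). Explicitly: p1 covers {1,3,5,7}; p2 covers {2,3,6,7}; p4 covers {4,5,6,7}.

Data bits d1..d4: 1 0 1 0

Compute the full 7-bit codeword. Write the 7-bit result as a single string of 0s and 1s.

Place data at non-parity positions: p1 p2 1 p4 0 1 0
p1 (pos 1,3,5,7): XOR of data positions = 1⊕0⊕0 = 1
p2 (pos 2,3,6,7): XOR of data positions = 1⊕1⊕0 = 0
p4 (pos 4,5,6,7): XOR of data positions = 0⊕1⊕0 = 1
Codeword: 1011010

1011010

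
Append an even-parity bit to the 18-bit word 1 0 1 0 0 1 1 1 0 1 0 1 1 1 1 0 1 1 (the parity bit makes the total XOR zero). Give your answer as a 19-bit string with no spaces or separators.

1010011101011110110

XOR of the 18 data bits: 1⊕0⊕1⊕0⊕0⊕1⊕1⊕1⊕0⊕1⊕0⊕1⊕1⊕1⊕1⊕0⊕1⊕1 = 0
Parity bit = 0 (so all 19 bits XOR to 0).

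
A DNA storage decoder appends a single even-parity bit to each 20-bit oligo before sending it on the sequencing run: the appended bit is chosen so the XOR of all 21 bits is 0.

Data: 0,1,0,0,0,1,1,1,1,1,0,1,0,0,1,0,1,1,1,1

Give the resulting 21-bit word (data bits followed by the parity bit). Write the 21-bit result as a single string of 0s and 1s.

XOR of the 20 data bits: 0⊕1⊕0⊕0⊕0⊕1⊕1⊕1⊕1⊕1⊕0⊕1⊕0⊕0⊕1⊕0⊕1⊕1⊕1⊕1 = 0
Parity bit = 0 (so all 21 bits XOR to 0).

010001111101001011110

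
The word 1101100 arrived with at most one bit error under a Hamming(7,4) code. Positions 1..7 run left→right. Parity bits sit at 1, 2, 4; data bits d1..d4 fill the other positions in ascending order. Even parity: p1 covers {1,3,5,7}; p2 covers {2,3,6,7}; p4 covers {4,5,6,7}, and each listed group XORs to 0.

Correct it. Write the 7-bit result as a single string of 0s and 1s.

s1 (pos 1,3,5,7): 1⊕0⊕1⊕0 = 0
s2 (pos 2,3,6,7): 1⊕0⊕0⊕0 = 1
s4 (pos 4,5,6,7): 1⊕1⊕0⊕0 = 0
Syndrome s4…s1 = 010 → error at position 2.
Flip position 2: 1101100 → 1001100

1001100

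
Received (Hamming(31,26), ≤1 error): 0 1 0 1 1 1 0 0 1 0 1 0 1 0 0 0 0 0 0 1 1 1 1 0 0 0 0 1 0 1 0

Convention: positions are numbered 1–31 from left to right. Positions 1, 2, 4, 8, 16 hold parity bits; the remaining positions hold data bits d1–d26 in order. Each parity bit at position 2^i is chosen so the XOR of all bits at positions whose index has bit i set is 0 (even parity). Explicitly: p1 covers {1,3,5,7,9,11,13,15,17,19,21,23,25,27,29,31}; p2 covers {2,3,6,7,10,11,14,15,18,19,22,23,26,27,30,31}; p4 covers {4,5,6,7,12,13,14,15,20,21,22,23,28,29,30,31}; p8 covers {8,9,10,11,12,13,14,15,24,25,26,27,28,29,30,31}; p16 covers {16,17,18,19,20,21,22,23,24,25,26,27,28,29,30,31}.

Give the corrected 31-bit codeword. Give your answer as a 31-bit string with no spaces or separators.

s1 (pos 1,3,5,7,9,11,13,15,17,19,21,23,25,27,29,31): 0⊕0⊕1⊕0⊕1⊕1⊕1⊕0⊕0⊕0⊕1⊕1⊕0⊕0⊕0⊕0 = 0
s2 (pos 2,3,6,7,10,11,14,15,18,19,22,23,26,27,30,31): 1⊕0⊕1⊕0⊕0⊕1⊕0⊕0⊕0⊕0⊕1⊕1⊕0⊕0⊕1⊕0 = 0
s4 (pos 4,5,6,7,12,13,14,15,20,21,22,23,28,29,30,31): 1⊕1⊕1⊕0⊕0⊕1⊕0⊕0⊕1⊕1⊕1⊕1⊕1⊕0⊕1⊕0 = 0
s8 (pos 8,9,10,11,12,13,14,15,24,25,26,27,28,29,30,31): 0⊕1⊕0⊕1⊕0⊕1⊕0⊕0⊕0⊕0⊕0⊕0⊕1⊕0⊕1⊕0 = 1
s16 (pos 16,17,18,19,20,21,22,23,24,25,26,27,28,29,30,31): 0⊕0⊕0⊕0⊕1⊕1⊕1⊕1⊕0⊕0⊕0⊕0⊕1⊕0⊕1⊕0 = 0
Syndrome s16…s1 = 01000 → error at position 8.
Flip position 8: 0101110010101000000111100001010 → 0101110110101000000111100001010

0101110110101000000111100001010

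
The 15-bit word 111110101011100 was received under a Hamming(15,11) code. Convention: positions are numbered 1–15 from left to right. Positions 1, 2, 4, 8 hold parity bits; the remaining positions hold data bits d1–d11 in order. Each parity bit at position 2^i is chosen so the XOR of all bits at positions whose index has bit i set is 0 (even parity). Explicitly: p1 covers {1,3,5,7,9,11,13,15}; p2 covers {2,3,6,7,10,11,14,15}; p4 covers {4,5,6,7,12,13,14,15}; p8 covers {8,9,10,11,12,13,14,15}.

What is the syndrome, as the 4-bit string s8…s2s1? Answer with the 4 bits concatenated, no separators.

0101

s1 (pos 1,3,5,7,9,11,13,15): 1⊕1⊕1⊕1⊕1⊕1⊕1⊕0 = 1
s2 (pos 2,3,6,7,10,11,14,15): 1⊕1⊕0⊕1⊕0⊕1⊕0⊕0 = 0
s4 (pos 4,5,6,7,12,13,14,15): 1⊕1⊕0⊕1⊕1⊕1⊕0⊕0 = 1
s8 (pos 8,9,10,11,12,13,14,15): 0⊕1⊕0⊕1⊕1⊕1⊕0⊕0 = 0
Syndrome s8…s1 = 0101 → error at position 5.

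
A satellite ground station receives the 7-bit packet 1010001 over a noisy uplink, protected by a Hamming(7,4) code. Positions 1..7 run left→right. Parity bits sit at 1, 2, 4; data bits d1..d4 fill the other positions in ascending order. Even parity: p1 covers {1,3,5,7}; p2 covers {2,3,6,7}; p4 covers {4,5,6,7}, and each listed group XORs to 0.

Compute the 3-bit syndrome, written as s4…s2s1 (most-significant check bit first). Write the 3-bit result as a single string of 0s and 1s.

101

s1 (pos 1,3,5,7): 1⊕1⊕0⊕1 = 1
s2 (pos 2,3,6,7): 0⊕1⊕0⊕1 = 0
s4 (pos 4,5,6,7): 0⊕0⊕0⊕1 = 1
Syndrome s4…s1 = 101 → error at position 5.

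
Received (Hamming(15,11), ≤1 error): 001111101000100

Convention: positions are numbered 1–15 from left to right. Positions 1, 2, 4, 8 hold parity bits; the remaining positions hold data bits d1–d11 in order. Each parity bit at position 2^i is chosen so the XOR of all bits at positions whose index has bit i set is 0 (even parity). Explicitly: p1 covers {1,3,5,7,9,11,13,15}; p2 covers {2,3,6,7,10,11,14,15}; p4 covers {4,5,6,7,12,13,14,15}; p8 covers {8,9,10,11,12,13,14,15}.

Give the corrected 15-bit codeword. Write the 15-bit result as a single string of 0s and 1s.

001111001000100

s1 (pos 1,3,5,7,9,11,13,15): 0⊕1⊕1⊕1⊕1⊕0⊕1⊕0 = 1
s2 (pos 2,3,6,7,10,11,14,15): 0⊕1⊕1⊕1⊕0⊕0⊕0⊕0 = 1
s4 (pos 4,5,6,7,12,13,14,15): 1⊕1⊕1⊕1⊕0⊕1⊕0⊕0 = 1
s8 (pos 8,9,10,11,12,13,14,15): 0⊕1⊕0⊕0⊕0⊕1⊕0⊕0 = 0
Syndrome s8…s1 = 0111 → error at position 7.
Flip position 7: 001111101000100 → 001111001000100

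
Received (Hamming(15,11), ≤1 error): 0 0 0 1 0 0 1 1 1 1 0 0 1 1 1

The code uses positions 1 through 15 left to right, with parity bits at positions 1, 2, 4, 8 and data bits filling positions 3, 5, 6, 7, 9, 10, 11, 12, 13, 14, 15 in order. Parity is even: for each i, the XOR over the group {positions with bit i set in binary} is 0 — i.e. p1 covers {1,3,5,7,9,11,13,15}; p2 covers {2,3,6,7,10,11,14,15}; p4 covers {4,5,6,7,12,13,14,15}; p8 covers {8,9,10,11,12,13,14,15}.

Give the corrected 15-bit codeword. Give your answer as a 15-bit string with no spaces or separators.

000000111100111

s1 (pos 1,3,5,7,9,11,13,15): 0⊕0⊕0⊕1⊕1⊕0⊕1⊕1 = 0
s2 (pos 2,3,6,7,10,11,14,15): 0⊕0⊕0⊕1⊕1⊕0⊕1⊕1 = 0
s4 (pos 4,5,6,7,12,13,14,15): 1⊕0⊕0⊕1⊕0⊕1⊕1⊕1 = 1
s8 (pos 8,9,10,11,12,13,14,15): 1⊕1⊕1⊕0⊕0⊕1⊕1⊕1 = 0
Syndrome s8…s1 = 0100 → error at position 4.
Flip position 4: 000100111100111 → 000000111100111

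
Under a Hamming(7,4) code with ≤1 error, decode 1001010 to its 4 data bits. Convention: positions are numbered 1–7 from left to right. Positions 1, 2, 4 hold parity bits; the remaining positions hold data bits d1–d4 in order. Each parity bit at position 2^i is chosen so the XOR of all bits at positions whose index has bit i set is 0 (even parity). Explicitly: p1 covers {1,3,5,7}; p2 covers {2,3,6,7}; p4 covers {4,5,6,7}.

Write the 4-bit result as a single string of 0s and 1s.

1010

s1 (pos 1,3,5,7): 1⊕0⊕0⊕0 = 1
s2 (pos 2,3,6,7): 0⊕0⊕1⊕0 = 1
s4 (pos 4,5,6,7): 1⊕0⊕1⊕0 = 0
Syndrome s4…s1 = 011 → error at position 3.
Flip position 3: 1001010 → 1011010
Read data bits from positions 3,5,6,7: 1010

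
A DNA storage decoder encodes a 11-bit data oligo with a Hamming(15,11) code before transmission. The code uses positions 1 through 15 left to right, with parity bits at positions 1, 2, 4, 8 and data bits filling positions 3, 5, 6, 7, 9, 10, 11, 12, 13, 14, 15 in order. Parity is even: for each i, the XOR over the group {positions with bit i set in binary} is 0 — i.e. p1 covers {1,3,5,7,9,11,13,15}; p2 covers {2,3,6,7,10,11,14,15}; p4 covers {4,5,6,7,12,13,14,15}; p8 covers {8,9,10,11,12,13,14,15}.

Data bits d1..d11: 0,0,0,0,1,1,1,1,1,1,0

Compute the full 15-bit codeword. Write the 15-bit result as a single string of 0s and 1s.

Place data at non-parity positions: p1 p2 0 p4 0 0 0 p8 1 1 1 1 1 1 0
p1 (pos 1,3,5,7,9,11,13,15): XOR of data positions = 0⊕0⊕0⊕1⊕1⊕1⊕0 = 1
p2 (pos 2,3,6,7,10,11,14,15): XOR of data positions = 0⊕0⊕0⊕1⊕1⊕1⊕0 = 1
p4 (pos 4,5,6,7,12,13,14,15): XOR of data positions = 0⊕0⊕0⊕1⊕1⊕1⊕0 = 1
p8 (pos 8,9,10,11,12,13,14,15): XOR of data positions = 1⊕1⊕1⊕1⊕1⊕1⊕0 = 0
Codeword: 110100001111110

110100001111110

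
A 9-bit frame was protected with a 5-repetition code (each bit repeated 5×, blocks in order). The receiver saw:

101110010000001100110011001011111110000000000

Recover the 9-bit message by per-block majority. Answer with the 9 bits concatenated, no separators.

100101100

Block 1 (10111): 4 ones → 1
Block 2 (00100): 1 one → 0
Block 3 (00001): 1 one → 0
Block 4 (10011): 3 ones → 1
Block 5 (00110): 2 ones → 0
Block 6 (01011): 3 ones → 1
Block 7 (11111): 5 ones → 1
Block 8 (00000): 0 ones → 0
Block 9 (00000): 0 ones → 0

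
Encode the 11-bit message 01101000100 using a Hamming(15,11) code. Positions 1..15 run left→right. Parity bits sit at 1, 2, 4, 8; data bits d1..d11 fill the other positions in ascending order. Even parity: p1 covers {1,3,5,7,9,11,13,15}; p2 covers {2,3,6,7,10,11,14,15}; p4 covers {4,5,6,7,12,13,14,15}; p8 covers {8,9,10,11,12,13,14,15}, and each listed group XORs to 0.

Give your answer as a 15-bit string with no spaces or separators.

Place data at non-parity positions: p1 p2 0 p4 1 1 0 p8 1 0 0 0 1 0 0
p1 (pos 1,3,5,7,9,11,13,15): XOR of data positions = 0⊕1⊕0⊕1⊕0⊕1⊕0 = 1
p2 (pos 2,3,6,7,10,11,14,15): XOR of data positions = 0⊕1⊕0⊕0⊕0⊕0⊕0 = 1
p4 (pos 4,5,6,7,12,13,14,15): XOR of data positions = 1⊕1⊕0⊕0⊕1⊕0⊕0 = 1
p8 (pos 8,9,10,11,12,13,14,15): XOR of data positions = 1⊕0⊕0⊕0⊕1⊕0⊕0 = 0
Codeword: 110111001000100

110111001000100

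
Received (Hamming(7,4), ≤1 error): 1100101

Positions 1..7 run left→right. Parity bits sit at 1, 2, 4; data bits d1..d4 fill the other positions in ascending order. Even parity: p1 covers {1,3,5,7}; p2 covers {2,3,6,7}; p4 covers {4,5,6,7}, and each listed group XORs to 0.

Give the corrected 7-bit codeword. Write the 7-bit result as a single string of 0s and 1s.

s1 (pos 1,3,5,7): 1⊕0⊕1⊕1 = 1
s2 (pos 2,3,6,7): 1⊕0⊕0⊕1 = 0
s4 (pos 4,5,6,7): 0⊕1⊕0⊕1 = 0
Syndrome s4…s1 = 001 → error at position 1.
Flip position 1: 1100101 → 0100101

0100101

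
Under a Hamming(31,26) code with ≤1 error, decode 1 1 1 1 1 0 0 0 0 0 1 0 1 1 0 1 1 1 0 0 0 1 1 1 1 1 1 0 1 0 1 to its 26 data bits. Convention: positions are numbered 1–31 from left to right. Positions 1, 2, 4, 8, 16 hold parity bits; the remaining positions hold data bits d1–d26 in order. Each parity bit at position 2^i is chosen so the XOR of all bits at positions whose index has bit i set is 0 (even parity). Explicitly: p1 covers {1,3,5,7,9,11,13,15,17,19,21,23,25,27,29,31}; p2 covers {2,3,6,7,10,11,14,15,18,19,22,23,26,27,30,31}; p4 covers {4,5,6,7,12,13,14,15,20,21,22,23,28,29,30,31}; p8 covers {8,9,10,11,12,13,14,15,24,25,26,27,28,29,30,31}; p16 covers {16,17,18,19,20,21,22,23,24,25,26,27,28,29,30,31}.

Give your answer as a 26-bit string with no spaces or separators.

11000010110110001110110101

s1 (pos 1,3,5,7,9,11,13,15,17,19,21,23,25,27,29,31): 1⊕1⊕1⊕0⊕0⊕1⊕1⊕0⊕1⊕0⊕0⊕1⊕1⊕1⊕1⊕1 = 1
s2 (pos 2,3,6,7,10,11,14,15,18,19,22,23,26,27,30,31): 1⊕1⊕0⊕0⊕0⊕1⊕1⊕0⊕1⊕0⊕1⊕1⊕1⊕1⊕0⊕1 = 0
s4 (pos 4,5,6,7,12,13,14,15,20,21,22,23,28,29,30,31): 1⊕1⊕0⊕0⊕0⊕1⊕1⊕0⊕0⊕0⊕1⊕1⊕0⊕1⊕0⊕1 = 0
s8 (pos 8,9,10,11,12,13,14,15,24,25,26,27,28,29,30,31): 0⊕0⊕0⊕1⊕0⊕1⊕1⊕0⊕1⊕1⊕1⊕1⊕0⊕1⊕0⊕1 = 1
s16 (pos 16,17,18,19,20,21,22,23,24,25,26,27,28,29,30,31): 1⊕1⊕1⊕0⊕0⊕0⊕1⊕1⊕1⊕1⊕1⊕1⊕0⊕1⊕0⊕1 = 1
Syndrome s16…s1 = 11001 → error at position 25.
Flip position 25: 1111100000101101110001111110101 → 1111100000101101110001110110101
Read data bits from positions 3,5,6,7,9,10,11,12,13,14,15,17,18,19,20,21,22,23,24,25,26,27,28,29,30,31: 11000010110110001110110101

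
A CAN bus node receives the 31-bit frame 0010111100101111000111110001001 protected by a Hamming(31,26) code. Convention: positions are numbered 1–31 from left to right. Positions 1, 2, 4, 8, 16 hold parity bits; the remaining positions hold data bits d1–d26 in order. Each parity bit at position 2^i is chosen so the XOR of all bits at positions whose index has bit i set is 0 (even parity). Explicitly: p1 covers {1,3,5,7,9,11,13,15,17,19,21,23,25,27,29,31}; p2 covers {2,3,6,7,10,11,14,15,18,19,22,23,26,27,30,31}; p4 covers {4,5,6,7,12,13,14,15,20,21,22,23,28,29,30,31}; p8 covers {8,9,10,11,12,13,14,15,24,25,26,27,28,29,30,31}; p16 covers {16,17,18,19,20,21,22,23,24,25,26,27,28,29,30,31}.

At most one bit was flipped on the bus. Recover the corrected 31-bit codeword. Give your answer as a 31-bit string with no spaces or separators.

0000111100101111000111110001001

s1 (pos 1,3,5,7,9,11,13,15,17,19,21,23,25,27,29,31): 0⊕1⊕1⊕1⊕0⊕1⊕1⊕1⊕0⊕0⊕1⊕1⊕0⊕0⊕0⊕1 = 1
s2 (pos 2,3,6,7,10,11,14,15,18,19,22,23,26,27,30,31): 0⊕1⊕1⊕1⊕0⊕1⊕1⊕1⊕0⊕0⊕1⊕1⊕0⊕0⊕0⊕1 = 1
s4 (pos 4,5,6,7,12,13,14,15,20,21,22,23,28,29,30,31): 0⊕1⊕1⊕1⊕0⊕1⊕1⊕1⊕1⊕1⊕1⊕1⊕1⊕0⊕0⊕1 = 0
s8 (pos 8,9,10,11,12,13,14,15,24,25,26,27,28,29,30,31): 1⊕0⊕0⊕1⊕0⊕1⊕1⊕1⊕1⊕0⊕0⊕0⊕1⊕0⊕0⊕1 = 0
s16 (pos 16,17,18,19,20,21,22,23,24,25,26,27,28,29,30,31): 1⊕0⊕0⊕0⊕1⊕1⊕1⊕1⊕1⊕0⊕0⊕0⊕1⊕0⊕0⊕1 = 0
Syndrome s16…s1 = 00011 → error at position 3.
Flip position 3: 0010111100101111000111110001001 → 0000111100101111000111110001001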